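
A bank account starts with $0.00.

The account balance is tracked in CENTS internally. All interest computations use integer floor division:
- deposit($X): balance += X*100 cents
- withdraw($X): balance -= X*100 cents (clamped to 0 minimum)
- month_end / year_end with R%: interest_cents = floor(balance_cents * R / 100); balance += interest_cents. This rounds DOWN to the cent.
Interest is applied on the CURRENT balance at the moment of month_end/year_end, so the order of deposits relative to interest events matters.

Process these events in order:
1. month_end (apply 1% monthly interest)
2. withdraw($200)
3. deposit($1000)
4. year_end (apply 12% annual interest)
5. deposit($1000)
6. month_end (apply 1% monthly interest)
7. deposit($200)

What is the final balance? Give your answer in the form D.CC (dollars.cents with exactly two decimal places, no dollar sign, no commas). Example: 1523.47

Answer: 2341.20

Derivation:
After 1 (month_end (apply 1% monthly interest)): balance=$0.00 total_interest=$0.00
After 2 (withdraw($200)): balance=$0.00 total_interest=$0.00
After 3 (deposit($1000)): balance=$1000.00 total_interest=$0.00
After 4 (year_end (apply 12% annual interest)): balance=$1120.00 total_interest=$120.00
After 5 (deposit($1000)): balance=$2120.00 total_interest=$120.00
After 6 (month_end (apply 1% monthly interest)): balance=$2141.20 total_interest=$141.20
After 7 (deposit($200)): balance=$2341.20 total_interest=$141.20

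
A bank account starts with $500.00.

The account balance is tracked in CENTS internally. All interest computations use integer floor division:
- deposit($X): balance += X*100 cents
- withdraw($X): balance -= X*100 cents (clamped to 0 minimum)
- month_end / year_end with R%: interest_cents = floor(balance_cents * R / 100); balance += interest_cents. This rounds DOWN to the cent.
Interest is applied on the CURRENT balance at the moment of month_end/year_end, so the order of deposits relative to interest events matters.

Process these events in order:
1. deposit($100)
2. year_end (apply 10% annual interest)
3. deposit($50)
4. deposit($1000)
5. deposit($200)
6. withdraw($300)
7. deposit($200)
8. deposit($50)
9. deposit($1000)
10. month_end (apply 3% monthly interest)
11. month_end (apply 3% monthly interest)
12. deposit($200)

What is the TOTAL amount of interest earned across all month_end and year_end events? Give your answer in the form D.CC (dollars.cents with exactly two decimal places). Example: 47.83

Answer: 234.17

Derivation:
After 1 (deposit($100)): balance=$600.00 total_interest=$0.00
After 2 (year_end (apply 10% annual interest)): balance=$660.00 total_interest=$60.00
After 3 (deposit($50)): balance=$710.00 total_interest=$60.00
After 4 (deposit($1000)): balance=$1710.00 total_interest=$60.00
After 5 (deposit($200)): balance=$1910.00 total_interest=$60.00
After 6 (withdraw($300)): balance=$1610.00 total_interest=$60.00
After 7 (deposit($200)): balance=$1810.00 total_interest=$60.00
After 8 (deposit($50)): balance=$1860.00 total_interest=$60.00
After 9 (deposit($1000)): balance=$2860.00 total_interest=$60.00
After 10 (month_end (apply 3% monthly interest)): balance=$2945.80 total_interest=$145.80
After 11 (month_end (apply 3% monthly interest)): balance=$3034.17 total_interest=$234.17
After 12 (deposit($200)): balance=$3234.17 total_interest=$234.17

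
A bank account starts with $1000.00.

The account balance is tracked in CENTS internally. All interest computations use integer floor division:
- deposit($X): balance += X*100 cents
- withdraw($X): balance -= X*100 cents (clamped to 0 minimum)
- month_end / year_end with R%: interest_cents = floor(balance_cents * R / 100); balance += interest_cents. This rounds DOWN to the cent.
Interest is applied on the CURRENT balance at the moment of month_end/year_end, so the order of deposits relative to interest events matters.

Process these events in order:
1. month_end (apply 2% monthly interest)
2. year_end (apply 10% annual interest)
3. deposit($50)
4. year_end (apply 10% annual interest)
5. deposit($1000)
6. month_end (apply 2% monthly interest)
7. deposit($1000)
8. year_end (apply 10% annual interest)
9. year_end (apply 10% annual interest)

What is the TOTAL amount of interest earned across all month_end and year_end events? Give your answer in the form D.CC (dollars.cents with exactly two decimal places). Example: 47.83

After 1 (month_end (apply 2% monthly interest)): balance=$1020.00 total_interest=$20.00
After 2 (year_end (apply 10% annual interest)): balance=$1122.00 total_interest=$122.00
After 3 (deposit($50)): balance=$1172.00 total_interest=$122.00
After 4 (year_end (apply 10% annual interest)): balance=$1289.20 total_interest=$239.20
After 5 (deposit($1000)): balance=$2289.20 total_interest=$239.20
After 6 (month_end (apply 2% monthly interest)): balance=$2334.98 total_interest=$284.98
After 7 (deposit($1000)): balance=$3334.98 total_interest=$284.98
After 8 (year_end (apply 10% annual interest)): balance=$3668.47 total_interest=$618.47
After 9 (year_end (apply 10% annual interest)): balance=$4035.31 total_interest=$985.31

Answer: 985.31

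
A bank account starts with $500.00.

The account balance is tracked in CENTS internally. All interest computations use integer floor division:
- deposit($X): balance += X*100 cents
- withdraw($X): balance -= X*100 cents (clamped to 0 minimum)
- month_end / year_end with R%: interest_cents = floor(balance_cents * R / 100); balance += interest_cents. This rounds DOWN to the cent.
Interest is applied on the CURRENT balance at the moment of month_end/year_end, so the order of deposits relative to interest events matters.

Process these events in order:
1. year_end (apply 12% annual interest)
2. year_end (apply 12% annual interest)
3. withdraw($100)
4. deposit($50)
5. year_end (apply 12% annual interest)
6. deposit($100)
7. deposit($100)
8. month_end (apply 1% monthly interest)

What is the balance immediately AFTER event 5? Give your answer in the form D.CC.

After 1 (year_end (apply 12% annual interest)): balance=$560.00 total_interest=$60.00
After 2 (year_end (apply 12% annual interest)): balance=$627.20 total_interest=$127.20
After 3 (withdraw($100)): balance=$527.20 total_interest=$127.20
After 4 (deposit($50)): balance=$577.20 total_interest=$127.20
After 5 (year_end (apply 12% annual interest)): balance=$646.46 total_interest=$196.46

Answer: 646.46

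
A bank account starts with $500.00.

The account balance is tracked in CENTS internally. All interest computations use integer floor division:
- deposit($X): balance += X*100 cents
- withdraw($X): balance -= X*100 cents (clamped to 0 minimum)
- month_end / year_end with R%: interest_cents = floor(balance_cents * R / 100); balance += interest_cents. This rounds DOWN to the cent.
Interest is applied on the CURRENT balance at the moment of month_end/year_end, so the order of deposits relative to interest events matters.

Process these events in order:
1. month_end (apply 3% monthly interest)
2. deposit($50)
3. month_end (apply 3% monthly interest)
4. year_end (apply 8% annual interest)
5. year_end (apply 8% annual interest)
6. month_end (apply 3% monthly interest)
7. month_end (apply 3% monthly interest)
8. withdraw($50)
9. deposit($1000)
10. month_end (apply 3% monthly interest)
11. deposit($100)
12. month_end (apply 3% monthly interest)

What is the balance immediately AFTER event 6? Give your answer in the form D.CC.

Answer: 699.14

Derivation:
After 1 (month_end (apply 3% monthly interest)): balance=$515.00 total_interest=$15.00
After 2 (deposit($50)): balance=$565.00 total_interest=$15.00
After 3 (month_end (apply 3% monthly interest)): balance=$581.95 total_interest=$31.95
After 4 (year_end (apply 8% annual interest)): balance=$628.50 total_interest=$78.50
After 5 (year_end (apply 8% annual interest)): balance=$678.78 total_interest=$128.78
After 6 (month_end (apply 3% monthly interest)): balance=$699.14 total_interest=$149.14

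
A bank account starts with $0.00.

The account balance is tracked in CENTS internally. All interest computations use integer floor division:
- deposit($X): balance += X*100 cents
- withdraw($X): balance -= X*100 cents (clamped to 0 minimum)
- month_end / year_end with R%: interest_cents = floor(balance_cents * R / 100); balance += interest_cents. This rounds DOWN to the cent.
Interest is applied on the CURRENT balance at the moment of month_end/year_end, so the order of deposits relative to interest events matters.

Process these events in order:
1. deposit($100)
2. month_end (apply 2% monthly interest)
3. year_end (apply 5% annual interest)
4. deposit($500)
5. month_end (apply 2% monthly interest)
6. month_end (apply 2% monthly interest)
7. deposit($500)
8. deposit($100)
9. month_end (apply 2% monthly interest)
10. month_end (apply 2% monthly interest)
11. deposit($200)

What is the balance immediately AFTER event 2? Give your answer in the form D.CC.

After 1 (deposit($100)): balance=$100.00 total_interest=$0.00
After 2 (month_end (apply 2% monthly interest)): balance=$102.00 total_interest=$2.00

Answer: 102.00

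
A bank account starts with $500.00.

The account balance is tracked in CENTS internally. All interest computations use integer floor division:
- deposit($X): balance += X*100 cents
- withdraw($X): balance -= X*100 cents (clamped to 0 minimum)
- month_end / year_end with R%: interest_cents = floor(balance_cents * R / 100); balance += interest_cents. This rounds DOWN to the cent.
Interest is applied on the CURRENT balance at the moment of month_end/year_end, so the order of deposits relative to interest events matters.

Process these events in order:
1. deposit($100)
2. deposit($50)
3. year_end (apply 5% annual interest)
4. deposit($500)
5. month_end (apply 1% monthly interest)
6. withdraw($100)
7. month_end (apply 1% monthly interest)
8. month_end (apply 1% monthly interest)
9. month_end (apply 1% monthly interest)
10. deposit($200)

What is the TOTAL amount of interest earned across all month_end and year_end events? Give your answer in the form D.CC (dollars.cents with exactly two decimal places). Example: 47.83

After 1 (deposit($100)): balance=$600.00 total_interest=$0.00
After 2 (deposit($50)): balance=$650.00 total_interest=$0.00
After 3 (year_end (apply 5% annual interest)): balance=$682.50 total_interest=$32.50
After 4 (deposit($500)): balance=$1182.50 total_interest=$32.50
After 5 (month_end (apply 1% monthly interest)): balance=$1194.32 total_interest=$44.32
After 6 (withdraw($100)): balance=$1094.32 total_interest=$44.32
After 7 (month_end (apply 1% monthly interest)): balance=$1105.26 total_interest=$55.26
After 8 (month_end (apply 1% monthly interest)): balance=$1116.31 total_interest=$66.31
After 9 (month_end (apply 1% monthly interest)): balance=$1127.47 total_interest=$77.47
After 10 (deposit($200)): balance=$1327.47 total_interest=$77.47

Answer: 77.47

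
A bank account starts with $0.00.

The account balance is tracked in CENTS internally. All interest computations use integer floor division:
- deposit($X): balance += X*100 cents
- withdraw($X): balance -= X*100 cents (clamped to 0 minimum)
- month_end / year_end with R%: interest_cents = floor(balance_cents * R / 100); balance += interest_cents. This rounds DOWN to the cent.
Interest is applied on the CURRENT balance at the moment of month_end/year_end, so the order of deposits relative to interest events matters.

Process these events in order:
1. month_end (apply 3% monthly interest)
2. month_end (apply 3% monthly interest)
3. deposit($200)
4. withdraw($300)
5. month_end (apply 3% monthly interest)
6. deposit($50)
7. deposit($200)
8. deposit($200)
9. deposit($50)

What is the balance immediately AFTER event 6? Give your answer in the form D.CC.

After 1 (month_end (apply 3% monthly interest)): balance=$0.00 total_interest=$0.00
After 2 (month_end (apply 3% monthly interest)): balance=$0.00 total_interest=$0.00
After 3 (deposit($200)): balance=$200.00 total_interest=$0.00
After 4 (withdraw($300)): balance=$0.00 total_interest=$0.00
After 5 (month_end (apply 3% monthly interest)): balance=$0.00 total_interest=$0.00
After 6 (deposit($50)): balance=$50.00 total_interest=$0.00

Answer: 50.00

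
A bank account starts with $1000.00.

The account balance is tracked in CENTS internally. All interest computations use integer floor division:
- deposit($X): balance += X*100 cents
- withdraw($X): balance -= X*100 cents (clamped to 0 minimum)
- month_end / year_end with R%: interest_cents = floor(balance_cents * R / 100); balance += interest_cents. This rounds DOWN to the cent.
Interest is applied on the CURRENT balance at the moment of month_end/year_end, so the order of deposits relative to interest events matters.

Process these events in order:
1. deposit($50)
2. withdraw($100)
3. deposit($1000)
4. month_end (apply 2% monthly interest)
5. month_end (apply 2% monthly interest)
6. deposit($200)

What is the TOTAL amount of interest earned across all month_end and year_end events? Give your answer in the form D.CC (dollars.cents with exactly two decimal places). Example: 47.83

After 1 (deposit($50)): balance=$1050.00 total_interest=$0.00
After 2 (withdraw($100)): balance=$950.00 total_interest=$0.00
After 3 (deposit($1000)): balance=$1950.00 total_interest=$0.00
After 4 (month_end (apply 2% monthly interest)): balance=$1989.00 total_interest=$39.00
After 5 (month_end (apply 2% monthly interest)): balance=$2028.78 total_interest=$78.78
After 6 (deposit($200)): balance=$2228.78 total_interest=$78.78

Answer: 78.78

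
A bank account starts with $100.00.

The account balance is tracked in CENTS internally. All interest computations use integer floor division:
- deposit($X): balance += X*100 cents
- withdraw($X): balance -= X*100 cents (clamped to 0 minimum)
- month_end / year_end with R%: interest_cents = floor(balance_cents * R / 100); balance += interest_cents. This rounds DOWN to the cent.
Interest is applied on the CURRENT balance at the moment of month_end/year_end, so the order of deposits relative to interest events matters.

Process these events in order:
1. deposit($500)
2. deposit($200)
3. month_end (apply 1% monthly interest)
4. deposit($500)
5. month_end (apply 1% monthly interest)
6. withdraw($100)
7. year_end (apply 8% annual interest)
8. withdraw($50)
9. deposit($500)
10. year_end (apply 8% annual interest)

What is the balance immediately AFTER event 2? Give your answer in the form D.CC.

After 1 (deposit($500)): balance=$600.00 total_interest=$0.00
After 2 (deposit($200)): balance=$800.00 total_interest=$0.00

Answer: 800.00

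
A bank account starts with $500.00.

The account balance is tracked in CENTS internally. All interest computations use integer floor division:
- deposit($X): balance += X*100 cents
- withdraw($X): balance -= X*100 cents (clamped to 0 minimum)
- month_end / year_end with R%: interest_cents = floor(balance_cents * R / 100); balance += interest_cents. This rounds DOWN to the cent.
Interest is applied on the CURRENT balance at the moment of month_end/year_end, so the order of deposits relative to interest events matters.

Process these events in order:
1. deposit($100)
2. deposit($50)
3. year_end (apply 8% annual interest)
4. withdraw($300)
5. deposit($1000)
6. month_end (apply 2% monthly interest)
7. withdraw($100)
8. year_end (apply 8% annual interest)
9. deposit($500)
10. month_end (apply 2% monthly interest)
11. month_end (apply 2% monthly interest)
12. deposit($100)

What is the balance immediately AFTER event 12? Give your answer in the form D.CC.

Answer: 2114.66

Derivation:
After 1 (deposit($100)): balance=$600.00 total_interest=$0.00
After 2 (deposit($50)): balance=$650.00 total_interest=$0.00
After 3 (year_end (apply 8% annual interest)): balance=$702.00 total_interest=$52.00
After 4 (withdraw($300)): balance=$402.00 total_interest=$52.00
After 5 (deposit($1000)): balance=$1402.00 total_interest=$52.00
After 6 (month_end (apply 2% monthly interest)): balance=$1430.04 total_interest=$80.04
After 7 (withdraw($100)): balance=$1330.04 total_interest=$80.04
After 8 (year_end (apply 8% annual interest)): balance=$1436.44 total_interest=$186.44
After 9 (deposit($500)): balance=$1936.44 total_interest=$186.44
After 10 (month_end (apply 2% monthly interest)): balance=$1975.16 total_interest=$225.16
After 11 (month_end (apply 2% monthly interest)): balance=$2014.66 total_interest=$264.66
After 12 (deposit($100)): balance=$2114.66 total_interest=$264.66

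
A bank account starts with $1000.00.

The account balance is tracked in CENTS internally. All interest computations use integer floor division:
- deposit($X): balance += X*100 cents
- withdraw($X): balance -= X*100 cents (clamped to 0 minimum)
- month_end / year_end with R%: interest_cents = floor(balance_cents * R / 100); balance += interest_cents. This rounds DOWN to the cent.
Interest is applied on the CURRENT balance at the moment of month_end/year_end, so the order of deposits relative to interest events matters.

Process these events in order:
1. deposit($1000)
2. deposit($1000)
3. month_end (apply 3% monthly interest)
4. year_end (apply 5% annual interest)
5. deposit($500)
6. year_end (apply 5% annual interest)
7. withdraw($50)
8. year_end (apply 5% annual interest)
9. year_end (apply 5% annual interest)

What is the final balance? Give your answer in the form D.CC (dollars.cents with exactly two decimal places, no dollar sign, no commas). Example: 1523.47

Answer: 4279.59

Derivation:
After 1 (deposit($1000)): balance=$2000.00 total_interest=$0.00
After 2 (deposit($1000)): balance=$3000.00 total_interest=$0.00
After 3 (month_end (apply 3% monthly interest)): balance=$3090.00 total_interest=$90.00
After 4 (year_end (apply 5% annual interest)): balance=$3244.50 total_interest=$244.50
After 5 (deposit($500)): balance=$3744.50 total_interest=$244.50
After 6 (year_end (apply 5% annual interest)): balance=$3931.72 total_interest=$431.72
After 7 (withdraw($50)): balance=$3881.72 total_interest=$431.72
After 8 (year_end (apply 5% annual interest)): balance=$4075.80 total_interest=$625.80
After 9 (year_end (apply 5% annual interest)): balance=$4279.59 total_interest=$829.59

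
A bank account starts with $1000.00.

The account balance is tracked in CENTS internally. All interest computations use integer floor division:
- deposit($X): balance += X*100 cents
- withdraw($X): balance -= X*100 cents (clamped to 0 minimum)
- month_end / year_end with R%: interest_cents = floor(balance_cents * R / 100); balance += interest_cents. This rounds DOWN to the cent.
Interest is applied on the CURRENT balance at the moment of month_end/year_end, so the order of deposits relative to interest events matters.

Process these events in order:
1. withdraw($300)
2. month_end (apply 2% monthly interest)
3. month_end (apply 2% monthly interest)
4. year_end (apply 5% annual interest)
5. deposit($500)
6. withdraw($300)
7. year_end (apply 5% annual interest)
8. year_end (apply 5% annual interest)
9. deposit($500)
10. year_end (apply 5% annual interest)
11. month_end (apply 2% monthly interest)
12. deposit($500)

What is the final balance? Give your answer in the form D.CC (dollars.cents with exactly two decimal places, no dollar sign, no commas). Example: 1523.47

Answer: 2174.56

Derivation:
After 1 (withdraw($300)): balance=$700.00 total_interest=$0.00
After 2 (month_end (apply 2% monthly interest)): balance=$714.00 total_interest=$14.00
After 3 (month_end (apply 2% monthly interest)): balance=$728.28 total_interest=$28.28
After 4 (year_end (apply 5% annual interest)): balance=$764.69 total_interest=$64.69
After 5 (deposit($500)): balance=$1264.69 total_interest=$64.69
After 6 (withdraw($300)): balance=$964.69 total_interest=$64.69
After 7 (year_end (apply 5% annual interest)): balance=$1012.92 total_interest=$112.92
After 8 (year_end (apply 5% annual interest)): balance=$1063.56 total_interest=$163.56
After 9 (deposit($500)): balance=$1563.56 total_interest=$163.56
After 10 (year_end (apply 5% annual interest)): balance=$1641.73 total_interest=$241.73
After 11 (month_end (apply 2% monthly interest)): balance=$1674.56 total_interest=$274.56
After 12 (deposit($500)): balance=$2174.56 total_interest=$274.56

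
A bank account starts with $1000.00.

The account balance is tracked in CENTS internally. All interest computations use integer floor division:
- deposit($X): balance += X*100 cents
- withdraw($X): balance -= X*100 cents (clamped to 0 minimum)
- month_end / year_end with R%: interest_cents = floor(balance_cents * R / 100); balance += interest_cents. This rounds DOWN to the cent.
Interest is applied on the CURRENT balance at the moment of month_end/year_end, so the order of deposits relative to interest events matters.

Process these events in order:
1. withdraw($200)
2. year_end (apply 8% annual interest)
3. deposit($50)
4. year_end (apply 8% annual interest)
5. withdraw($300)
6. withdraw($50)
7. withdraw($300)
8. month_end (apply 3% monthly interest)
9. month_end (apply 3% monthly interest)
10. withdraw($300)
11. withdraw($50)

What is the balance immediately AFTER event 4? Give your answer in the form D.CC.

Answer: 987.12

Derivation:
After 1 (withdraw($200)): balance=$800.00 total_interest=$0.00
After 2 (year_end (apply 8% annual interest)): balance=$864.00 total_interest=$64.00
After 3 (deposit($50)): balance=$914.00 total_interest=$64.00
After 4 (year_end (apply 8% annual interest)): balance=$987.12 total_interest=$137.12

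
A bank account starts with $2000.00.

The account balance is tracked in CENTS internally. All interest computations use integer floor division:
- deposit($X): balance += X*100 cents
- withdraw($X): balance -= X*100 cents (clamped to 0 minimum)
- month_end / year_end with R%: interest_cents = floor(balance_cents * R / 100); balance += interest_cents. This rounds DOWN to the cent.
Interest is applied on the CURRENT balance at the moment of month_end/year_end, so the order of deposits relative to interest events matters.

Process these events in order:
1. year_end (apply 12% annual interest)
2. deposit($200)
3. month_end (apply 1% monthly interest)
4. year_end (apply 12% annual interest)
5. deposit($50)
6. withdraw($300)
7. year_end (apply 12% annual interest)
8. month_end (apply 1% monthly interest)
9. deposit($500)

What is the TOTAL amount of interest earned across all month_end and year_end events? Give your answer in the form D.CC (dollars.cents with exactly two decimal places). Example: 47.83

Answer: 889.44

Derivation:
After 1 (year_end (apply 12% annual interest)): balance=$2240.00 total_interest=$240.00
After 2 (deposit($200)): balance=$2440.00 total_interest=$240.00
After 3 (month_end (apply 1% monthly interest)): balance=$2464.40 total_interest=$264.40
After 4 (year_end (apply 12% annual interest)): balance=$2760.12 total_interest=$560.12
After 5 (deposit($50)): balance=$2810.12 total_interest=$560.12
After 6 (withdraw($300)): balance=$2510.12 total_interest=$560.12
After 7 (year_end (apply 12% annual interest)): balance=$2811.33 total_interest=$861.33
After 8 (month_end (apply 1% monthly interest)): balance=$2839.44 total_interest=$889.44
After 9 (deposit($500)): balance=$3339.44 total_interest=$889.44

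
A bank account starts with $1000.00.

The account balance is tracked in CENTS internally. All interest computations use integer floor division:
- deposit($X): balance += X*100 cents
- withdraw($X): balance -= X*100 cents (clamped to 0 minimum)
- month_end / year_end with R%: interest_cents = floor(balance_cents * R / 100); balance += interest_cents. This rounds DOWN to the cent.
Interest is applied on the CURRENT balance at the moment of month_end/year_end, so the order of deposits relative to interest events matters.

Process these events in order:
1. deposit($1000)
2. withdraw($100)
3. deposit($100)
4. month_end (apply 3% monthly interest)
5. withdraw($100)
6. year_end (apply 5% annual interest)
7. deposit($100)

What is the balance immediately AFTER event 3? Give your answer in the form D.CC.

After 1 (deposit($1000)): balance=$2000.00 total_interest=$0.00
After 2 (withdraw($100)): balance=$1900.00 total_interest=$0.00
After 3 (deposit($100)): balance=$2000.00 total_interest=$0.00

Answer: 2000.00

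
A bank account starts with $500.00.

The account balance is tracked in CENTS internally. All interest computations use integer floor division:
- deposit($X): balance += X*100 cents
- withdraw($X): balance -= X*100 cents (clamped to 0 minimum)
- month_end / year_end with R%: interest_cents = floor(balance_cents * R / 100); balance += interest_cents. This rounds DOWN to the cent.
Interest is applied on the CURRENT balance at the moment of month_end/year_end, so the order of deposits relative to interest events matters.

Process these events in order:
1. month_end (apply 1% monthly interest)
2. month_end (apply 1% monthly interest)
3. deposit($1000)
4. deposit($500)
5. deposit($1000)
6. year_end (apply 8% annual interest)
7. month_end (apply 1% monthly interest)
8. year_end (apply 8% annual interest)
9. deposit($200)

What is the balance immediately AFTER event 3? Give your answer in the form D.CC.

Answer: 1510.05

Derivation:
After 1 (month_end (apply 1% monthly interest)): balance=$505.00 total_interest=$5.00
After 2 (month_end (apply 1% monthly interest)): balance=$510.05 total_interest=$10.05
After 3 (deposit($1000)): balance=$1510.05 total_interest=$10.05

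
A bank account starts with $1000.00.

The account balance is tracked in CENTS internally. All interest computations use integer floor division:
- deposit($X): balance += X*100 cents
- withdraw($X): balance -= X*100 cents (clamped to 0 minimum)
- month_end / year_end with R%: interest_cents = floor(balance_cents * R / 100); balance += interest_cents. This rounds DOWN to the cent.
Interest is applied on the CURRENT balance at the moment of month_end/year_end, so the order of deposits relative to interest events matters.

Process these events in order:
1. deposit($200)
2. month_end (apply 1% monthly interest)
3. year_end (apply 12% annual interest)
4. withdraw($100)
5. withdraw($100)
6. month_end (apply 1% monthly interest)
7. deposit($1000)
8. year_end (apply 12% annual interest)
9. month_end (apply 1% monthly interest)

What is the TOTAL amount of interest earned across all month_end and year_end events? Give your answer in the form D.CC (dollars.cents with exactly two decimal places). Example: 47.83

After 1 (deposit($200)): balance=$1200.00 total_interest=$0.00
After 2 (month_end (apply 1% monthly interest)): balance=$1212.00 total_interest=$12.00
After 3 (year_end (apply 12% annual interest)): balance=$1357.44 total_interest=$157.44
After 4 (withdraw($100)): balance=$1257.44 total_interest=$157.44
After 5 (withdraw($100)): balance=$1157.44 total_interest=$157.44
After 6 (month_end (apply 1% monthly interest)): balance=$1169.01 total_interest=$169.01
After 7 (deposit($1000)): balance=$2169.01 total_interest=$169.01
After 8 (year_end (apply 12% annual interest)): balance=$2429.29 total_interest=$429.29
After 9 (month_end (apply 1% monthly interest)): balance=$2453.58 total_interest=$453.58

Answer: 453.58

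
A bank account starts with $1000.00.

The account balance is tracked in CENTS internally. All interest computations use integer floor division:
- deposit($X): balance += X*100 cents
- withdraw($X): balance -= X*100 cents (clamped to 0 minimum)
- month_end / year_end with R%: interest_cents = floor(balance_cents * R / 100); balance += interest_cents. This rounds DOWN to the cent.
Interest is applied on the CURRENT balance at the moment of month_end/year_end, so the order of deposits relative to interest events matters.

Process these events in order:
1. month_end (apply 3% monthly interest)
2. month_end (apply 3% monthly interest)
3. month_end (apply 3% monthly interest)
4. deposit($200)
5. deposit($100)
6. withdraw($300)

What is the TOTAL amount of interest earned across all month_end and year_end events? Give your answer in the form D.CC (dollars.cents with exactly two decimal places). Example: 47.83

Answer: 92.72

Derivation:
After 1 (month_end (apply 3% monthly interest)): balance=$1030.00 total_interest=$30.00
After 2 (month_end (apply 3% monthly interest)): balance=$1060.90 total_interest=$60.90
After 3 (month_end (apply 3% monthly interest)): balance=$1092.72 total_interest=$92.72
After 4 (deposit($200)): balance=$1292.72 total_interest=$92.72
After 5 (deposit($100)): balance=$1392.72 total_interest=$92.72
After 6 (withdraw($300)): balance=$1092.72 total_interest=$92.72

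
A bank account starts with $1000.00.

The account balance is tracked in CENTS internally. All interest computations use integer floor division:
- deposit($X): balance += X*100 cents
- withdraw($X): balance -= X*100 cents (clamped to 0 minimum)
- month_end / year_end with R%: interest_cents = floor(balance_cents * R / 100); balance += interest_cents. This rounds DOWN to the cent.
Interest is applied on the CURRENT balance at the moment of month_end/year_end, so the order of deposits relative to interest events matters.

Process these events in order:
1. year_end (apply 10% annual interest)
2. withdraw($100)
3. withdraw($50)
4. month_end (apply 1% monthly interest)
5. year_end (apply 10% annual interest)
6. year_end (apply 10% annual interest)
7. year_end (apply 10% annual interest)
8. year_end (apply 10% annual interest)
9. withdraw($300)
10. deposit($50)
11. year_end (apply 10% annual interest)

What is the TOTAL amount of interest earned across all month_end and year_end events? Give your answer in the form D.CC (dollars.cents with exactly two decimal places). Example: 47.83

After 1 (year_end (apply 10% annual interest)): balance=$1100.00 total_interest=$100.00
After 2 (withdraw($100)): balance=$1000.00 total_interest=$100.00
After 3 (withdraw($50)): balance=$950.00 total_interest=$100.00
After 4 (month_end (apply 1% monthly interest)): balance=$959.50 total_interest=$109.50
After 5 (year_end (apply 10% annual interest)): balance=$1055.45 total_interest=$205.45
After 6 (year_end (apply 10% annual interest)): balance=$1160.99 total_interest=$310.99
After 7 (year_end (apply 10% annual interest)): balance=$1277.08 total_interest=$427.08
After 8 (year_end (apply 10% annual interest)): balance=$1404.78 total_interest=$554.78
After 9 (withdraw($300)): balance=$1104.78 total_interest=$554.78
After 10 (deposit($50)): balance=$1154.78 total_interest=$554.78
After 11 (year_end (apply 10% annual interest)): balance=$1270.25 total_interest=$670.25

Answer: 670.25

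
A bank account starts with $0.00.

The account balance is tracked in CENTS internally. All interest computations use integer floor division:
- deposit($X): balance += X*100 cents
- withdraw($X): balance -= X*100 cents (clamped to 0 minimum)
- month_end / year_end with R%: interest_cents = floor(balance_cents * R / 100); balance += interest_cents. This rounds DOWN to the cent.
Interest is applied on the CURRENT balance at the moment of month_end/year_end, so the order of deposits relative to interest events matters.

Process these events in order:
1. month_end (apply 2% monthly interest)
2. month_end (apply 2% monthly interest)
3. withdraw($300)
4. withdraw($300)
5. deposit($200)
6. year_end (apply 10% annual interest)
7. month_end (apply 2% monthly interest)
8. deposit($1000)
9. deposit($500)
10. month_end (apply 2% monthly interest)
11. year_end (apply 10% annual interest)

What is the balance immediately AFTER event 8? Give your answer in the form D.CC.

After 1 (month_end (apply 2% monthly interest)): balance=$0.00 total_interest=$0.00
After 2 (month_end (apply 2% monthly interest)): balance=$0.00 total_interest=$0.00
After 3 (withdraw($300)): balance=$0.00 total_interest=$0.00
After 4 (withdraw($300)): balance=$0.00 total_interest=$0.00
After 5 (deposit($200)): balance=$200.00 total_interest=$0.00
After 6 (year_end (apply 10% annual interest)): balance=$220.00 total_interest=$20.00
After 7 (month_end (apply 2% monthly interest)): balance=$224.40 total_interest=$24.40
After 8 (deposit($1000)): balance=$1224.40 total_interest=$24.40

Answer: 1224.40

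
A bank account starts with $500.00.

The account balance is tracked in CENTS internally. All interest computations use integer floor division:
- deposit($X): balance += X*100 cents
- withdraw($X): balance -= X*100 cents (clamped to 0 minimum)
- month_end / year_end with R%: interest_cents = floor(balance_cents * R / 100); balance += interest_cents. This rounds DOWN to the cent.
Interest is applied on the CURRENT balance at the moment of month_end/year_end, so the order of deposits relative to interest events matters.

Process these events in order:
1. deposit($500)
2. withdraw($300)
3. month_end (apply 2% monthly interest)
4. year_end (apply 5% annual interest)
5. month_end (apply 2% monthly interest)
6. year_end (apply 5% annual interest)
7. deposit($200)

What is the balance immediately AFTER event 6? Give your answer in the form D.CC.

Answer: 802.92

Derivation:
After 1 (deposit($500)): balance=$1000.00 total_interest=$0.00
After 2 (withdraw($300)): balance=$700.00 total_interest=$0.00
After 3 (month_end (apply 2% monthly interest)): balance=$714.00 total_interest=$14.00
After 4 (year_end (apply 5% annual interest)): balance=$749.70 total_interest=$49.70
After 5 (month_end (apply 2% monthly interest)): balance=$764.69 total_interest=$64.69
After 6 (year_end (apply 5% annual interest)): balance=$802.92 total_interest=$102.92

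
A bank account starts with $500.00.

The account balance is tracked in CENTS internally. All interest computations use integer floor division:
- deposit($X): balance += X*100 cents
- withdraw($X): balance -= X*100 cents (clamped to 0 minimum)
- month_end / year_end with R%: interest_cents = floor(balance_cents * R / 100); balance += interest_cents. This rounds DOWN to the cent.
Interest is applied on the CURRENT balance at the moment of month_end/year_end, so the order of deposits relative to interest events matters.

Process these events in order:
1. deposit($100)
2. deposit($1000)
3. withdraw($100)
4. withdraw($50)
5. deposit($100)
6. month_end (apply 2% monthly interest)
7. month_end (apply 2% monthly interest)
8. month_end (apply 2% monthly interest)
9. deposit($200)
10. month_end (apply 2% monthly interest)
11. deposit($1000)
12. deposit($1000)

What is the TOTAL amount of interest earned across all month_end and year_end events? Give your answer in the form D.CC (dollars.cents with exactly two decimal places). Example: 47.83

Answer: 131.76

Derivation:
After 1 (deposit($100)): balance=$600.00 total_interest=$0.00
After 2 (deposit($1000)): balance=$1600.00 total_interest=$0.00
After 3 (withdraw($100)): balance=$1500.00 total_interest=$0.00
After 4 (withdraw($50)): balance=$1450.00 total_interest=$0.00
After 5 (deposit($100)): balance=$1550.00 total_interest=$0.00
After 6 (month_end (apply 2% monthly interest)): balance=$1581.00 total_interest=$31.00
After 7 (month_end (apply 2% monthly interest)): balance=$1612.62 total_interest=$62.62
After 8 (month_end (apply 2% monthly interest)): balance=$1644.87 total_interest=$94.87
After 9 (deposit($200)): balance=$1844.87 total_interest=$94.87
After 10 (month_end (apply 2% monthly interest)): balance=$1881.76 total_interest=$131.76
After 11 (deposit($1000)): balance=$2881.76 total_interest=$131.76
After 12 (deposit($1000)): balance=$3881.76 total_interest=$131.76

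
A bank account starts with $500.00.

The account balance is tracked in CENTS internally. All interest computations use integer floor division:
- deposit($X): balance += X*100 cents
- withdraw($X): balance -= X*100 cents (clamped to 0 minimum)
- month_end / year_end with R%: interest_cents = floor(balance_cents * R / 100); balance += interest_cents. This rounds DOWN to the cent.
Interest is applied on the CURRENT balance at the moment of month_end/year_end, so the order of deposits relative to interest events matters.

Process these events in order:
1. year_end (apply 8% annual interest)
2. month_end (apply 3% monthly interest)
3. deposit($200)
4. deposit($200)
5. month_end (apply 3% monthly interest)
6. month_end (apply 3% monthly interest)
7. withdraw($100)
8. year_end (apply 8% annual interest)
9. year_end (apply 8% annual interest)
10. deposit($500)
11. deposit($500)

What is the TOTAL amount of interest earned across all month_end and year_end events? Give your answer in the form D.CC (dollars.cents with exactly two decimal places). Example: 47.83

Answer: 266.57

Derivation:
After 1 (year_end (apply 8% annual interest)): balance=$540.00 total_interest=$40.00
After 2 (month_end (apply 3% monthly interest)): balance=$556.20 total_interest=$56.20
After 3 (deposit($200)): balance=$756.20 total_interest=$56.20
After 4 (deposit($200)): balance=$956.20 total_interest=$56.20
After 5 (month_end (apply 3% monthly interest)): balance=$984.88 total_interest=$84.88
After 6 (month_end (apply 3% monthly interest)): balance=$1014.42 total_interest=$114.42
After 7 (withdraw($100)): balance=$914.42 total_interest=$114.42
After 8 (year_end (apply 8% annual interest)): balance=$987.57 total_interest=$187.57
After 9 (year_end (apply 8% annual interest)): balance=$1066.57 total_interest=$266.57
After 10 (deposit($500)): balance=$1566.57 total_interest=$266.57
After 11 (deposit($500)): balance=$2066.57 total_interest=$266.57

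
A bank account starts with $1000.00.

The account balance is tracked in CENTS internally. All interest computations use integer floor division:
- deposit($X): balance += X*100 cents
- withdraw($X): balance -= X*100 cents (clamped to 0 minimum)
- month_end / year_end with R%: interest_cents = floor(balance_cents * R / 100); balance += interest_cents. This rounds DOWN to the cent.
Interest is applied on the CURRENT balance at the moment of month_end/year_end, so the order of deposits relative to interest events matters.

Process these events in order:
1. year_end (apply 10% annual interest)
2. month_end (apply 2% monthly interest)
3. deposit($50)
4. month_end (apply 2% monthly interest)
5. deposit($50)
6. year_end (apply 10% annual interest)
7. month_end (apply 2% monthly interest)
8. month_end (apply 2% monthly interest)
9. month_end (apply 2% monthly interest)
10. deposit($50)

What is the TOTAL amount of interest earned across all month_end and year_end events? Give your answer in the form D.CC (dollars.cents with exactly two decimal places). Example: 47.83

Answer: 353.81

Derivation:
After 1 (year_end (apply 10% annual interest)): balance=$1100.00 total_interest=$100.00
After 2 (month_end (apply 2% monthly interest)): balance=$1122.00 total_interest=$122.00
After 3 (deposit($50)): balance=$1172.00 total_interest=$122.00
After 4 (month_end (apply 2% monthly interest)): balance=$1195.44 total_interest=$145.44
After 5 (deposit($50)): balance=$1245.44 total_interest=$145.44
After 6 (year_end (apply 10% annual interest)): balance=$1369.98 total_interest=$269.98
After 7 (month_end (apply 2% monthly interest)): balance=$1397.37 total_interest=$297.37
After 8 (month_end (apply 2% monthly interest)): balance=$1425.31 total_interest=$325.31
After 9 (month_end (apply 2% monthly interest)): balance=$1453.81 total_interest=$353.81
After 10 (deposit($50)): balance=$1503.81 total_interest=$353.81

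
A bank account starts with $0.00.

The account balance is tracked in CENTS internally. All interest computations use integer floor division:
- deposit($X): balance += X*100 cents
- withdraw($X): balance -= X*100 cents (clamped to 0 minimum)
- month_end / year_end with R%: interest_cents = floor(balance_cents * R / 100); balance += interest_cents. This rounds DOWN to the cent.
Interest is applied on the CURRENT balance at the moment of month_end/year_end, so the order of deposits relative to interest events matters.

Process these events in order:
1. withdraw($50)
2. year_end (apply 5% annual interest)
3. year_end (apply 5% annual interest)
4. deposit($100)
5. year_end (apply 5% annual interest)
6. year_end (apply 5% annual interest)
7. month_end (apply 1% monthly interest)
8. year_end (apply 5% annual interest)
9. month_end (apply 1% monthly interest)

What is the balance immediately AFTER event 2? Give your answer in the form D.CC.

After 1 (withdraw($50)): balance=$0.00 total_interest=$0.00
After 2 (year_end (apply 5% annual interest)): balance=$0.00 total_interest=$0.00

Answer: 0.00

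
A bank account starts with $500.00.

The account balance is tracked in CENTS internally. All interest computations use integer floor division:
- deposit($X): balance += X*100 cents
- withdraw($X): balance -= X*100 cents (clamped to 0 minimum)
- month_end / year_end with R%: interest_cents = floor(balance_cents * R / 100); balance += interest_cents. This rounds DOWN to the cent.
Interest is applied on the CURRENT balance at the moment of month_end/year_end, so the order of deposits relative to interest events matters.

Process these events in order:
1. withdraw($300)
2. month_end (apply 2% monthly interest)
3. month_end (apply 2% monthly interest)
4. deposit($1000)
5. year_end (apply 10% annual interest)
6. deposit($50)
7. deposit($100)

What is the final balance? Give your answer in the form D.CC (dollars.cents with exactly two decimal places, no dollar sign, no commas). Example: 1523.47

Answer: 1478.88

Derivation:
After 1 (withdraw($300)): balance=$200.00 total_interest=$0.00
After 2 (month_end (apply 2% monthly interest)): balance=$204.00 total_interest=$4.00
After 3 (month_end (apply 2% monthly interest)): balance=$208.08 total_interest=$8.08
After 4 (deposit($1000)): balance=$1208.08 total_interest=$8.08
After 5 (year_end (apply 10% annual interest)): balance=$1328.88 total_interest=$128.88
After 6 (deposit($50)): balance=$1378.88 total_interest=$128.88
After 7 (deposit($100)): balance=$1478.88 total_interest=$128.88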